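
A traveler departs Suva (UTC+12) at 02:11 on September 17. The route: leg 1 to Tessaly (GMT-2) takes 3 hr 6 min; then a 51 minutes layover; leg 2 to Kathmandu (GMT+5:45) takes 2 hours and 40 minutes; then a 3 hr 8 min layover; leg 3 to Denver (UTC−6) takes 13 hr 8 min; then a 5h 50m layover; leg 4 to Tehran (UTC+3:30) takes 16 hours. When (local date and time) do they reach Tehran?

14:24 on September 18

Convert departure to UTC: 02:11 − 12:00 = 14:11 UTC on Sep 16.
Add 3 hours and 6 minutes leg 1 → 17:17 UTC.
Add 51 minutes layover in Tessaly → 18:08 UTC.
Add 2 hours 40 minutes leg 2 → 20:48 UTC.
Add 3 hours 8 minutes layover in Kathmandu → 23:56 UTC.
Add 13 hours 8 minutes leg 3 → 13:04 UTC (Sep 17).
Add 5 hours and 50 minutes layover in Denver → 18:54 UTC.
Add 16 hours leg 4 → 10:54 UTC (Sep 18).
Tehran is UTC+3:30, so local arrival = 10:54 + 3:30 = 14:24 on Sep 18.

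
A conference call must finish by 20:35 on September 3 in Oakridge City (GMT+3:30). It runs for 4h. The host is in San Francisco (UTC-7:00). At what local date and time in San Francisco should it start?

06:05 on September 3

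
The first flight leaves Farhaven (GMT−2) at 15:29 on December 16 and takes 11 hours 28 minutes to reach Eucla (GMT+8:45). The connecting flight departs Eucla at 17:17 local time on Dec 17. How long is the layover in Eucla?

3 hours 35 minutes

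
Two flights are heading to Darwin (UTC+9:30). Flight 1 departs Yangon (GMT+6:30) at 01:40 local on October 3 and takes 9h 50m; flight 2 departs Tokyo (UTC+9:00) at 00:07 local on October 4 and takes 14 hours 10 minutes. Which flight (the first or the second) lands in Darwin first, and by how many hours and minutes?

Flight 1 in UTC: 01:40 − 6:30 = 19:10 on Oct 2.
+9 hours and 50 minutes → arrive 05:00 UTC on Oct 3.
Flight 2 in UTC: 00:07 − 9:00 = 15:07 on Oct 3.
+14 hours 10 minutes → arrive 05:17 UTC on Oct 4.
Flight 1 lands earlier by 24 hours 17 minutes.

the first, by 24 hours 17 minutes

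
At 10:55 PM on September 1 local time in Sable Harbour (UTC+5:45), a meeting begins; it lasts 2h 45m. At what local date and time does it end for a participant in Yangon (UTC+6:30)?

Yangon is 0:45 ahead of Sable Harbour.
After 2 hours 45 minutes it is 1:40 AM (Sep 2) in Sable Harbour.
Shift by the zone difference: 1:40 AM + 0:45 = 2:25 AM on Sep 2 in Yangon.

2:25 AM on September 2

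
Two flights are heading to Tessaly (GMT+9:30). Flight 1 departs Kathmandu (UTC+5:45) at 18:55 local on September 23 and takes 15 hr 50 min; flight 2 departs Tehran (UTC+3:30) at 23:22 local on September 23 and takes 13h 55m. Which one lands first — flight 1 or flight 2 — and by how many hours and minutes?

Flight 1 in UTC: 18:55 − 5:45 = 13:10 on Sep 23.
+15 hours 50 minutes → arrive 05:00 UTC on Sep 24.
Flight 2 in UTC: 23:22 − 3:30 = 19:52 on Sep 23.
+13 hours and 55 minutes → arrive 09:47 UTC on Sep 24.
Flight 1 lands earlier by 4 hours 47 minutes.

the first, by 4 hours 47 minutes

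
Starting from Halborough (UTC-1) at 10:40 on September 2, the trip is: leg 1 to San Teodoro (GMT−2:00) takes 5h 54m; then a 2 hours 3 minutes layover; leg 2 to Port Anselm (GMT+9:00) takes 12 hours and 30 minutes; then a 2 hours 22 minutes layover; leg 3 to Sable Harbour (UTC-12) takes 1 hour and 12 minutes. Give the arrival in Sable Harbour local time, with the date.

23:41 on September 2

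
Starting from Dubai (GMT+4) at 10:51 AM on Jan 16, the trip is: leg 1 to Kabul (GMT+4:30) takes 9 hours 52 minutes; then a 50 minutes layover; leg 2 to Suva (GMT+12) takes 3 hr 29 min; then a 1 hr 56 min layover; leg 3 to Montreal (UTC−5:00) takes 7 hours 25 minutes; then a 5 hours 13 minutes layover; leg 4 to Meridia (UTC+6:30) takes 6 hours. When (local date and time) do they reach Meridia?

Convert departure to UTC: 10:51 AM − 4:00 = 6:51 AM UTC on Jan 16.
Add 9 hours 52 minutes leg 1 → 4:43 PM UTC.
Add 50 minutes layover in Kabul → 5:33 PM UTC.
Add 3 hours 29 minutes leg 2 → 9:02 PM UTC.
Add 1 hour and 56 minutes layover in Suva → 10:58 PM UTC.
Add 7 hours and 25 minutes leg 3 → 6:23 AM UTC (Jan 17).
Add 5 hours 13 minutes layover in Montreal → 11:36 AM UTC.
Add 6 hours leg 4 → 5:36 PM UTC.
Meridia is UTC+6:30, so local arrival = 5:36 PM + 6:30 = 12:06 AM on Jan 18.

12:06 AM on Jan 18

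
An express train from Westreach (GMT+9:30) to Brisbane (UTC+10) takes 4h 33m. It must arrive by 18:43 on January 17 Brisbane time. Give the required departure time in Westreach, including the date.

Target arrival in UTC: 18:43 − 10:00 = 08:43 on Jan 17.
Subtract 4 hours 33 minutes → departure 04:10 UTC on Jan 17.
Westreach is UTC+9:30: 04:10 + 9:30 = 13:40 on Jan 17.

13:40 on January 17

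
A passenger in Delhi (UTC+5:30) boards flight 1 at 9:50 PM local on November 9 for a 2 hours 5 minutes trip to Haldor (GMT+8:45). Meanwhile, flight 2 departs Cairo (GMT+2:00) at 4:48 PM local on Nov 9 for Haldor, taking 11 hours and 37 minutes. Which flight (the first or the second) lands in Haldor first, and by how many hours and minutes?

Flight 1 in UTC: 9:50 PM − 5:30 = 4:20 PM on Nov 9.
+2 hours 5 minutes → arrive 6:25 PM UTC on Nov 9.
Flight 2 in UTC: 4:48 PM − 2:00 = 2:48 PM on Nov 9.
+11 hours 37 minutes → arrive 2:25 AM UTC on Nov 10.
Flight 1 lands earlier by 8 hours.

the first, by 8 hours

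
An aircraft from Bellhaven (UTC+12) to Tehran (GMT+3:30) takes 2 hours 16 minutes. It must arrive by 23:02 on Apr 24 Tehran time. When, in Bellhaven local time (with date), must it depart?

05:16 on Apr 25

Target arrival in UTC: 23:02 − 3:30 = 19:32 on Apr 24.
Subtract 2 hours 16 minutes → departure 17:16 UTC on Apr 24.
Bellhaven is UTC+12:00: 17:16 + 12:00 = 05:16 on Apr 25.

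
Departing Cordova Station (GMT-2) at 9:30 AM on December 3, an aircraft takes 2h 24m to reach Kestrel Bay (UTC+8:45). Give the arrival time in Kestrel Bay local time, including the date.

10:39 PM on December 3

Convert departure to UTC: 9:30 AM + 2:00 = 11:30 AM UTC on Dec 3.
Add 2 hours 24 minutes travel time → 1:54 PM UTC.
Kestrel Bay is UTC+8:45, so local arrival = 1:54 PM + 8:45 = 10:39 PM on Dec 3.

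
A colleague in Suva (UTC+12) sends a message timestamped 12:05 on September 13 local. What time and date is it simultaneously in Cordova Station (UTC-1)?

In UTC: 12:05 − 12:00 = 00:05 on Sep 13.
Cordova Station is UTC−1:00: 00:05 − 1:00 = 23:05 on Sep 12.

23:05 on September 12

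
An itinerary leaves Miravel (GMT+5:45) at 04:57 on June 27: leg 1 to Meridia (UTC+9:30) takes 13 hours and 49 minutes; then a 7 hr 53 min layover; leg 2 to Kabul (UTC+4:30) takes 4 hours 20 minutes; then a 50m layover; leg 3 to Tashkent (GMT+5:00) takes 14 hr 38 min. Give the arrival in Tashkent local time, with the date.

21:42 on June 28

Convert departure to UTC: 04:57 − 5:45 = 23:12 UTC on Jun 26.
Add 13 hours and 49 minutes leg 1 → 13:01 UTC (Jun 27).
Add 7 hours and 53 minutes layover in Meridia → 20:54 UTC.
Add 4 hours 20 minutes leg 2 → 01:14 UTC (Jun 28).
Add 50 minutes layover in Kabul → 02:04 UTC.
Add 14 hours and 38 minutes leg 3 → 16:42 UTC.
Tashkent is UTC+5:00, so local arrival = 16:42 + 5:00 = 21:42 on Jun 28.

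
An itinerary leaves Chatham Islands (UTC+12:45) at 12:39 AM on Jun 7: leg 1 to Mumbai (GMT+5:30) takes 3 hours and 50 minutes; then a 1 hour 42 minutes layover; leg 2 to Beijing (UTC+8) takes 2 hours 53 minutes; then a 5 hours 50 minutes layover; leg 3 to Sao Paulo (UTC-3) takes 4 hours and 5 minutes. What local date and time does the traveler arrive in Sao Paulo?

Convert departure to UTC: 12:39 AM − 12:45 = 11:54 AM UTC on Jun 6.
Add 3 hours and 50 minutes leg 1 → 3:44 PM UTC.
Add 1 hour and 42 minutes layover in Mumbai → 5:26 PM UTC.
Add 2 hours and 53 minutes leg 2 → 8:19 PM UTC.
Add 5 hours and 50 minutes layover in Beijing → 2:09 AM UTC (Jun 7).
Add 4 hours 5 minutes leg 3 → 6:14 AM UTC.
Sao Paulo is UTC−3:00, so local arrival = 6:14 AM − 3:00 = 3:14 AM on Jun 7.

3:14 AM on Jun 7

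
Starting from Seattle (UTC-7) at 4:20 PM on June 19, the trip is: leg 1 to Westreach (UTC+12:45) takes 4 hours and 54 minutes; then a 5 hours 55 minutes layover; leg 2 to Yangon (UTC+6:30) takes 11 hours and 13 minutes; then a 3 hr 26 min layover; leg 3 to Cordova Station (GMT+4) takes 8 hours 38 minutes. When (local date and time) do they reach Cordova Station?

1:26 PM on June 21

Convert departure to UTC: 4:20 PM + 7:00 = 11:20 PM UTC on Jun 19.
Add 4 hours 54 minutes leg 1 → 4:14 AM UTC (Jun 20).
Add 5 hours 55 minutes layover in Westreach → 10:09 AM UTC.
Add 11 hours 13 minutes leg 2 → 9:22 PM UTC.
Add 3 hours 26 minutes layover in Yangon → 12:48 AM UTC (Jun 21).
Add 8 hours and 38 minutes leg 3 → 9:26 AM UTC.
Cordova Station is UTC+4:00, so local arrival = 9:26 AM + 4:00 = 1:26 PM on Jun 21.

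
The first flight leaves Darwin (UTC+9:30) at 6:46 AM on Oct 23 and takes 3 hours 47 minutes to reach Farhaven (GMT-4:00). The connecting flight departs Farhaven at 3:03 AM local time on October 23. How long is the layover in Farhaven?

Convert departure to UTC: 6:46 AM − 9:30 = 9:16 PM UTC on Oct 22.
Add 3 hours 47 minutes flight time → 1:03 AM UTC (Oct 23).
Farhaven is UTC−4:00, so local arrival = 1:03 AM − 4:00 = 9:03 PM on Oct 22.
Layover = 3:03 AM − 9:03 PM (+1 day) = 6 hours.

6 hours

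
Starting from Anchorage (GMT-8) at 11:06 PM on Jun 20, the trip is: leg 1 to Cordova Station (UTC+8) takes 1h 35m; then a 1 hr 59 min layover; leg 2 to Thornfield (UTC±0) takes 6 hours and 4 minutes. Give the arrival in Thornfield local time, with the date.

Convert departure to UTC: 11:06 PM + 8:00 = 7:06 AM UTC on Jun 21.
Add 1 hour and 35 minutes leg 1 → 8:41 AM UTC.
Add 1 hour 59 minutes layover in Cordova Station → 10:40 AM UTC.
Add 6 hours and 4 minutes leg 2 → 4:44 PM UTC.
Thornfield is UTC+0, so local arrival is the same: 4:44 PM on Jun 21.

4:44 PM on Jun 21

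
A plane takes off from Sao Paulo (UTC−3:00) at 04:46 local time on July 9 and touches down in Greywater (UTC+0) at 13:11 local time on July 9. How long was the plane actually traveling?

5 hours 25 minutes

Greywater is 3:00 ahead of Sao Paulo.
Clock-face elapsed time (ignoring zones) is 8 hours 25 minutes.
Actual elapsed = 8 hours 25 minutes − 3:00 = 5 hours 25 minutes.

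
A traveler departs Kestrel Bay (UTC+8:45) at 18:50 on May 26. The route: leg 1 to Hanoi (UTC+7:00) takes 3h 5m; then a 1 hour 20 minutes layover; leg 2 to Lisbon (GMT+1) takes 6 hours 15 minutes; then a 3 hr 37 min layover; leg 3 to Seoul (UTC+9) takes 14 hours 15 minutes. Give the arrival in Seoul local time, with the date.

23:37 on May 27

Convert departure to UTC: 18:50 − 8:45 = 10:05 UTC on May 26.
Add 3 hours 5 minutes leg 1 → 13:10 UTC.
Add 1 hour and 20 minutes layover in Hanoi → 14:30 UTC.
Add 6 hours 15 minutes leg 2 → 20:45 UTC.
Add 3 hours 37 minutes layover in Lisbon → 00:22 UTC (May 27).
Add 14 hours 15 minutes leg 3 → 14:37 UTC.
Seoul is UTC+9:00, so local arrival = 14:37 + 9:00 = 23:37 on May 27.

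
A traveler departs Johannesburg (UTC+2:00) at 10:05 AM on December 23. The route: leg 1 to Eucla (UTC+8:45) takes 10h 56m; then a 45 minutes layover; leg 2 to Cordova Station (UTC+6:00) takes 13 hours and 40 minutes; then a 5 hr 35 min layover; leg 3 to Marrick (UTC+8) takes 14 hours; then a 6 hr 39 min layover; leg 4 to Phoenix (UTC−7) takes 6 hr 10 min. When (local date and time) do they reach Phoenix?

Convert departure to UTC: 10:05 AM − 2:00 = 8:05 AM UTC on Dec 23.
Add 10 hours 56 minutes leg 1 → 7:01 PM UTC.
Add 45 minutes layover in Eucla → 7:46 PM UTC.
Add 13 hours 40 minutes leg 2 → 9:26 AM UTC (Dec 24).
Add 5 hours and 35 minutes layover in Cordova Station → 3:01 PM UTC.
Add 14 hours leg 3 → 5:01 AM UTC (Dec 25).
Add 6 hours 39 minutes layover in Marrick → 11:40 AM UTC.
Add 6 hours 10 minutes leg 4 → 5:50 PM UTC.
Phoenix is UTC−7:00, so local arrival = 5:50 PM − 7:00 = 10:50 AM on Dec 25.

10:50 AM on December 25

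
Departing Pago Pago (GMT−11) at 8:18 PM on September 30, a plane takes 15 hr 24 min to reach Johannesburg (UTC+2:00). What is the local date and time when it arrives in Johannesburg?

Johannesburg is 13:00 ahead of Pago Pago.
After 15 hours 24 minutes it is 11:42 AM (Oct 1) in Pago Pago.
Shift by the zone difference: 11:42 AM + 13:00 = 12:42 AM on Oct 2 in Johannesburg.

12:42 AM on Oct 2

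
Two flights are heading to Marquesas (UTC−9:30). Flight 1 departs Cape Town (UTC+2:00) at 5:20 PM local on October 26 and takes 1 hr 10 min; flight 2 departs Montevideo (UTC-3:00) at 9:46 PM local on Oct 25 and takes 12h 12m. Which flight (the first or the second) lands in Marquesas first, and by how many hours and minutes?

the second, by 3 hours 32 minutes

Flight 1 in UTC: 5:20 PM − 2:00 = 3:20 PM on Oct 26.
+1 hour and 10 minutes → arrive 4:30 PM UTC on Oct 26.
Flight 2 in UTC: 9:46 PM + 3:00 = 12:46 AM on Oct 26.
+12 hours 12 minutes → arrive 12:58 PM UTC on Oct 26.
Flight 2 lands earlier by 3 hours 32 minutes.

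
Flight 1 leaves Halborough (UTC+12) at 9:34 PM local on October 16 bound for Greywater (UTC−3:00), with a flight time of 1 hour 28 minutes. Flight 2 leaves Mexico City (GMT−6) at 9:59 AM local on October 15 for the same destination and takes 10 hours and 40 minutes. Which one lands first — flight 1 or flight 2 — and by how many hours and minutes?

the second, by 8 hours 23 minutes

Flight 1 in UTC: 9:34 PM − 12:00 = 9:34 AM on Oct 16.
+1 hour and 28 minutes → arrive 11:02 AM UTC on Oct 16.
Flight 2 in UTC: 9:59 AM + 6:00 = 3:59 PM on Oct 15.
+10 hours and 40 minutes → arrive 2:39 AM UTC on Oct 16.
Flight 2 lands earlier by 8 hours 23 minutes.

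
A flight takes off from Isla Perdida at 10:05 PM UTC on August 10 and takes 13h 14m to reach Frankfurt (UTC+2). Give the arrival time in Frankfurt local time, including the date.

1:19 PM on August 11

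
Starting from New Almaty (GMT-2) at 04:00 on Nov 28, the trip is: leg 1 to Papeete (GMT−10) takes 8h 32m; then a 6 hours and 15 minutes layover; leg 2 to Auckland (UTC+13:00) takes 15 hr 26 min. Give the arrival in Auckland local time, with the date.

Convert departure to UTC: 04:00 + 2:00 = 06:00 UTC on Nov 28.
Add 8 hours and 32 minutes leg 1 → 14:32 UTC.
Add 6 hours 15 minutes layover in Papeete → 20:47 UTC.
Add 15 hours and 26 minutes leg 2 → 12:13 UTC (Nov 29).
Auckland is UTC+13:00, so local arrival = 12:13 + 13:00 = 01:13 on Nov 30.

01:13 on November 30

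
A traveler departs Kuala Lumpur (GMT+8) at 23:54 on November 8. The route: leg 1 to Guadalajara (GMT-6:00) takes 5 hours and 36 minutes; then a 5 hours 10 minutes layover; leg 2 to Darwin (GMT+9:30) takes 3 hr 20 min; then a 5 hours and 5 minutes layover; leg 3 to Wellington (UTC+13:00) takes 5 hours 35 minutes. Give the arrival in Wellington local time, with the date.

05:40 on Nov 10

Convert departure to UTC: 23:54 − 8:00 = 15:54 UTC on Nov 8.
Add 5 hours 36 minutes leg 1 → 21:30 UTC.
Add 5 hours and 10 minutes layover in Guadalajara → 02:40 UTC (Nov 9).
Add 3 hours and 20 minutes leg 2 → 06:00 UTC.
Add 5 hours and 5 minutes layover in Darwin → 11:05 UTC.
Add 5 hours and 35 minutes leg 3 → 16:40 UTC.
Wellington is UTC+13:00, so local arrival = 16:40 + 13:00 = 05:40 on Nov 10.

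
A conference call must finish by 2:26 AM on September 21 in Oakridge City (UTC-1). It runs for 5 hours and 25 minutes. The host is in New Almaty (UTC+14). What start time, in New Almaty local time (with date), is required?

Target end time in UTC: 2:26 AM + 1:00 = 3:26 AM on Sep 21.
Subtract 5 hours 25 minutes → start 10:01 PM UTC on Sep 20.
New Almaty is UTC+14:00: 10:01 PM + 14:00 = 12:01 PM on Sep 21.

12:01 PM on Sep 21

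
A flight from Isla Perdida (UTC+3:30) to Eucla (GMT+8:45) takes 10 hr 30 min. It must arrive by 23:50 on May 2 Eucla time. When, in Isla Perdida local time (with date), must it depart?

08:05 on May 2

Target arrival in UTC: 23:50 − 8:45 = 15:05 on May 2.
Subtract 10 hours 30 minutes → departure 04:35 UTC on May 2.
Isla Perdida is UTC+3:30: 04:35 + 3:30 = 08:05 on May 2.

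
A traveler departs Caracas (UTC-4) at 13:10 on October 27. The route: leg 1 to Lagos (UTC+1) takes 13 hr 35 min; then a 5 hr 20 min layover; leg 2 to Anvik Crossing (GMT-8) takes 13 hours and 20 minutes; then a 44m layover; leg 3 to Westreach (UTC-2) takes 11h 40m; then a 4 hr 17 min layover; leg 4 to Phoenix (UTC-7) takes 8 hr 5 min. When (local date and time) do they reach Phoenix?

19:11 on October 29

Convert departure to UTC: 13:10 + 4:00 = 17:10 UTC on Oct 27.
Add 13 hours and 35 minutes leg 1 → 06:45 UTC (Oct 28).
Add 5 hours 20 minutes layover in Lagos → 12:05 UTC.
Add 13 hours 20 minutes leg 2 → 01:25 UTC (Oct 29).
Add 44 minutes layover in Anvik Crossing → 02:09 UTC.
Add 11 hours 40 minutes leg 3 → 13:49 UTC.
Add 4 hours and 17 minutes layover in Westreach → 18:06 UTC.
Add 8 hours and 5 minutes leg 4 → 02:11 UTC (Oct 30).
Phoenix is UTC−7:00, so local arrival = 02:11 − 7:00 = 19:11 on Oct 29.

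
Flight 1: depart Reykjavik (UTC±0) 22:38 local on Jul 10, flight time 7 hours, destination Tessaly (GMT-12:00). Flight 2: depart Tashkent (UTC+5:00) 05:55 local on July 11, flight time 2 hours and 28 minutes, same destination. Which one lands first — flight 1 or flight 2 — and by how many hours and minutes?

the second, by 2 hours 15 minutes

Flight 1 departs at 22:38 UTC (Jul 10).
+7 hours → arrive 05:38 UTC on Jul 11.
Flight 2 in UTC: 05:55 − 5:00 = 00:55 on Jul 11.
+2 hours and 28 minutes → arrive 03:23 UTC on Jul 11.
Flight 2 lands earlier by 2 hours 15 minutes.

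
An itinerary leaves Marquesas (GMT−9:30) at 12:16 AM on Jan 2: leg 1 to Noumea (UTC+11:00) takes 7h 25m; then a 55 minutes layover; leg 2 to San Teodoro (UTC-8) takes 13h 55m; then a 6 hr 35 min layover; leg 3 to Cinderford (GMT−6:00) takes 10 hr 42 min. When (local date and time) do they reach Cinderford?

7:18 PM on Jan 3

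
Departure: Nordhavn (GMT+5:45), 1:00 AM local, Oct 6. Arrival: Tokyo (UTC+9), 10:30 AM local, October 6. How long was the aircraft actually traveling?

6 hours 15 minutes

Departure in UTC: 1:00 AM − 5:45 = 7:15 PM on Oct 5.
Arrival in UTC: 10:30 AM − 9:00 = 1:30 AM on Oct 6.
Elapsed = 1:30 AM − 7:15 PM (+1 day) = 6 hours 15 minutes.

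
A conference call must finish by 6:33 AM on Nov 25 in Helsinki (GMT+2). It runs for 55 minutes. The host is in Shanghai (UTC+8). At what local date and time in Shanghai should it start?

11:38 AM on Nov 25

Target end time in UTC: 6:33 AM − 2:00 = 4:33 AM on Nov 25.
Subtract 55 minutes → start 3:38 AM UTC on Nov 25.
Shanghai is UTC+8:00: 3:38 AM + 8:00 = 11:38 AM on Nov 25.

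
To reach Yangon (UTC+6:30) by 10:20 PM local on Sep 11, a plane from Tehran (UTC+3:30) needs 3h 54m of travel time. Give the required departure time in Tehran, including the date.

3:26 PM on Sep 11

Target arrival in UTC: 10:20 PM − 6:30 = 3:50 PM on Sep 11.
Subtract 3 hours 54 minutes → departure 11:56 AM UTC on Sep 11.
Tehran is UTC+3:30: 11:56 AM + 3:30 = 3:26 PM on Sep 11.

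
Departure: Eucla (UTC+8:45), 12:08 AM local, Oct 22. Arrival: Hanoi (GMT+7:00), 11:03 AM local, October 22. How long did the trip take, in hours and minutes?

12 hours 40 minutes

Departure in UTC: 12:08 AM − 8:45 = 3:23 PM on Oct 21.
Arrival in UTC: 11:03 AM − 7:00 = 4:03 AM on Oct 22.
Elapsed = 4:03 AM − 3:23 PM (+1 day) = 12 hours 40 minutes.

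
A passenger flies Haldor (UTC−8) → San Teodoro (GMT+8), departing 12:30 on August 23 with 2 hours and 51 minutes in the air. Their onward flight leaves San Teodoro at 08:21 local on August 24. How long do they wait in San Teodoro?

Convert departure to UTC: 12:30 + 8:00 = 20:30 UTC on Aug 23.
Add 2 hours and 51 minutes flight time → 23:21 UTC.
San Teodoro is UTC+8:00, so local arrival = 23:21 + 8:00 = 07:21 on Aug 24.
Layover = 08:21 − 07:21 = 1 hour.

1 hour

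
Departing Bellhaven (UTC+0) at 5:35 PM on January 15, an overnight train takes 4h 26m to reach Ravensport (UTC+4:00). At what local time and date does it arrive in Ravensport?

2:01 AM on Jan 16

Bellhaven is at UTC+0, so departure is already 5:35 PM UTC on Jan 15.
Add 4 hours 26 minutes travel time → 10:01 PM UTC.
Ravensport is UTC+4:00, so local arrival = 10:01 PM + 4:00 = 2:01 AM on Jan 16.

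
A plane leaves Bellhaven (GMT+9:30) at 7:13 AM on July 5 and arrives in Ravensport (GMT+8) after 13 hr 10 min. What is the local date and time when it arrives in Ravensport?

6:53 PM on July 5

Ravensport is 1:30 behind Bellhaven.
After 13 hours and 10 minutes it is 8:23 PM in Bellhaven.
Shift by the zone difference: 8:23 PM − 1:30 = 6:53 PM on Jul 5 in Ravensport.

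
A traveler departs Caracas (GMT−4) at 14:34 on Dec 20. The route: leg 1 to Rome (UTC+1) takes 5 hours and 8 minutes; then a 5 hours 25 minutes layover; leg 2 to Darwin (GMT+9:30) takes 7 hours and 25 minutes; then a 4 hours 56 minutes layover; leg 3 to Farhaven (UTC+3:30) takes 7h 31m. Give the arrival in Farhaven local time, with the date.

04:29 on December 22

Convert departure to UTC: 14:34 + 4:00 = 18:34 UTC on Dec 20.
Add 5 hours 8 minutes leg 1 → 23:42 UTC.
Add 5 hours 25 minutes layover in Rome → 05:07 UTC (Dec 21).
Add 7 hours 25 minutes leg 2 → 12:32 UTC.
Add 4 hours and 56 minutes layover in Darwin → 17:28 UTC.
Add 7 hours and 31 minutes leg 3 → 00:59 UTC (Dec 22).
Farhaven is UTC+3:30, so local arrival = 00:59 + 3:30 = 04:29 on Dec 22.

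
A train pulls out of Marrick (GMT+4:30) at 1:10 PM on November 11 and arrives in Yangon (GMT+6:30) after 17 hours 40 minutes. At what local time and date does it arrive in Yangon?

Convert departure to UTC: 1:10 PM − 4:30 = 8:40 AM UTC on Nov 11.
Add 17 hours 40 minutes travel time → 2:20 AM UTC (Nov 12).
Yangon is UTC+6:30, so local arrival = 2:20 AM + 6:30 = 8:50 AM on Nov 12.

8:50 AM on Nov 12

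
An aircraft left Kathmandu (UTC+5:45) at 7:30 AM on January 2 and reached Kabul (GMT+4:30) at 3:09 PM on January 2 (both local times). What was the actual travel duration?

8 hours 54 minutes

Kabul is 1:15 behind Kathmandu.
Clock-face elapsed time (ignoring zones) is 7 hours 39 minutes.
Actual elapsed = 7 hours 39 minutes + 1:15 = 8 hours 54 minutes.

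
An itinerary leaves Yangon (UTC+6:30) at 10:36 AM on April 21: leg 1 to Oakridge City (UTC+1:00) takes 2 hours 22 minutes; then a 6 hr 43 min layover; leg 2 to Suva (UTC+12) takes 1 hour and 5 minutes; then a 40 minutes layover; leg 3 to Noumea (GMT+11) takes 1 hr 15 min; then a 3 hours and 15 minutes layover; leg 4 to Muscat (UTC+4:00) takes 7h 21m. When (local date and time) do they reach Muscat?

6:47 AM on April 22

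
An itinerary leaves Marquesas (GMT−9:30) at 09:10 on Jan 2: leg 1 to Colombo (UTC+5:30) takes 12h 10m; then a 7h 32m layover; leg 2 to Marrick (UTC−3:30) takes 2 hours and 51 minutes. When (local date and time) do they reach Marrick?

Convert departure to UTC: 09:10 + 9:30 = 18:40 UTC on Jan 2.
Add 12 hours 10 minutes leg 1 → 06:50 UTC (Jan 3).
Add 7 hours 32 minutes layover in Colombo → 14:22 UTC.
Add 2 hours and 51 minutes leg 2 → 17:13 UTC.
Marrick is UTC−3:30, so local arrival = 17:13 − 3:30 = 13:43 on Jan 3.

13:43 on January 3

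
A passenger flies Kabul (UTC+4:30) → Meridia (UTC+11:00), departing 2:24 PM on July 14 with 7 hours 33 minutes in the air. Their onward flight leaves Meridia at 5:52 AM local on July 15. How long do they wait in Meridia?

Convert departure to UTC: 2:24 PM − 4:30 = 9:54 AM UTC on Jul 14.
Add 7 hours 33 minutes flight time → 5:27 PM UTC.
Meridia is UTC+11:00, so local arrival = 5:27 PM + 11:00 = 4:27 AM on Jul 15.
Layover = 5:52 AM − 4:27 AM = 1 hour 25 minutes.

1 hour 25 minutes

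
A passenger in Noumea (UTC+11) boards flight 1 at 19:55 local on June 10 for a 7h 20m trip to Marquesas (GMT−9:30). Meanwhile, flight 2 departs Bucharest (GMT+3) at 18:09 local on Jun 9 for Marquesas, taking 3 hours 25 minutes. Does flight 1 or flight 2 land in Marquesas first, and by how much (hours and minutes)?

Flight 1 in UTC: 19:55 − 11:00 = 08:55 on Jun 10.
+7 hours 20 minutes → arrive 16:15 UTC on Jun 10.
Flight 2 in UTC: 18:09 − 3:00 = 15:09 on Jun 9.
+3 hours and 25 minutes → arrive 18:34 UTC on Jun 9.
Flight 2 lands earlier by 21 hours 41 minutes.

the second, by 21 hours 41 minutes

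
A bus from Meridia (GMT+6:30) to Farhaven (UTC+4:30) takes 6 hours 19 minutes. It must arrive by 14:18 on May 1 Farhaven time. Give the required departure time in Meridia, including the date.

Target arrival in UTC: 14:18 − 4:30 = 09:48 on May 1.
Subtract 6 hours and 19 minutes → departure 03:29 UTC on May 1.
Meridia is UTC+6:30: 03:29 + 6:30 = 09:59 on May 1.

09:59 on May 1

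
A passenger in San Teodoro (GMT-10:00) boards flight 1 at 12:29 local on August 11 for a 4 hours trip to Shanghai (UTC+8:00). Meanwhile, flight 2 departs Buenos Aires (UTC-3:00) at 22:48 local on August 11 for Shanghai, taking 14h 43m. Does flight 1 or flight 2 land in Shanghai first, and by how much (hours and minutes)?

the first, by 14 hours 2 minutes

Flight 1 in UTC: 12:29 + 10:00 = 22:29 on Aug 11.
+4 hours → arrive 02:29 UTC on Aug 12.
Flight 2 in UTC: 22:48 + 3:00 = 01:48 on Aug 12.
+14 hours 43 minutes → arrive 16:31 UTC on Aug 12.
Flight 1 lands earlier by 14 hours 2 minutes.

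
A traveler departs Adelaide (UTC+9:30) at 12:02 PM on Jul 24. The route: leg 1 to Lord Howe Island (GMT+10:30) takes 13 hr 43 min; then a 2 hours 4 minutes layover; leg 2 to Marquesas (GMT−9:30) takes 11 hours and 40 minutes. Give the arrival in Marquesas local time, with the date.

8:29 PM on July 24

Convert departure to UTC: 12:02 PM − 9:30 = 2:32 AM UTC on Jul 24.
Add 13 hours 43 minutes leg 1 → 4:15 PM UTC.
Add 2 hours 4 minutes layover in Lord Howe Island → 6:19 PM UTC.
Add 11 hours 40 minutes leg 2 → 5:59 AM UTC (Jul 25).
Marquesas is UTC−9:30, so local arrival = 5:59 AM − 9:30 = 8:29 PM on Jul 24.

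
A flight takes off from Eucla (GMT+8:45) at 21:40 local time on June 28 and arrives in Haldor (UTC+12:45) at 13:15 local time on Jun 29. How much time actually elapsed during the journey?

Haldor is 4:00 ahead of Eucla.
Clock-face elapsed time (ignoring zones) is 15 hours 35 minutes.
Actual elapsed = 15 hours 35 minutes − 4:00 = 11 hours 35 minutes.

11 hours 35 minutes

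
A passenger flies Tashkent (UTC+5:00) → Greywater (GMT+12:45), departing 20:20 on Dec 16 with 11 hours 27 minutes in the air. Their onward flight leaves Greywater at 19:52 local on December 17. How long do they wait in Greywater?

4 hours 20 minutes

Convert departure to UTC: 20:20 − 5:00 = 15:20 UTC on Dec 16.
Add 11 hours and 27 minutes flight time → 02:47 UTC (Dec 17).
Greywater is UTC+12:45, so local arrival = 02:47 + 12:45 = 15:32 on Dec 17.
Layover = 19:52 − 15:32 = 4 hours 20 minutes.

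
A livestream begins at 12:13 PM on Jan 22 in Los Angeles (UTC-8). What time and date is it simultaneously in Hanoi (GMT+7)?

3:13 AM on January 23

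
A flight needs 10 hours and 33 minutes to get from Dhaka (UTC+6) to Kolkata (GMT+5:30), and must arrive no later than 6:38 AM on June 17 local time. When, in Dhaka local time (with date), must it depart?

Target arrival in UTC: 6:38 AM − 5:30 = 1:08 AM on Jun 17.
Subtract 10 hours and 33 minutes → departure 2:35 PM UTC on Jun 16.
Dhaka is UTC+6:00: 2:35 PM + 6:00 = 8:35 PM on Jun 16.

8:35 PM on June 16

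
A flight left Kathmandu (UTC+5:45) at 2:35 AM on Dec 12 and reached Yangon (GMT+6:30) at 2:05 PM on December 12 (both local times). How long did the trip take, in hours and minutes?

Departure in UTC: 2:35 AM − 5:45 = 8:50 PM on Dec 11.
Arrival in UTC: 2:05 PM − 6:30 = 7:35 AM on Dec 12.
Elapsed = 7:35 AM − 8:50 PM (+1 day) = 10 hours 45 minutes.

10 hours 45 minutes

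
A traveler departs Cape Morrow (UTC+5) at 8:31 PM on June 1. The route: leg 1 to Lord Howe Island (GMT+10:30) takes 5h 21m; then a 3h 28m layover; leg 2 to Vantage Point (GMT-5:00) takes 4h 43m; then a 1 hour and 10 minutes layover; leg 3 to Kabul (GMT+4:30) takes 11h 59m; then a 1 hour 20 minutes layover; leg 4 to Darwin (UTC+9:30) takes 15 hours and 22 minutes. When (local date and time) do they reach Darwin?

8:24 PM on June 3

Convert departure to UTC: 8:31 PM − 5:00 = 3:31 PM UTC on Jun 1.
Add 5 hours and 21 minutes leg 1 → 8:52 PM UTC.
Add 3 hours 28 minutes layover in Lord Howe Island → 12:20 AM UTC (Jun 2).
Add 4 hours and 43 minutes leg 2 → 5:03 AM UTC.
Add 1 hour 10 minutes layover in Vantage Point → 6:13 AM UTC.
Add 11 hours 59 minutes leg 3 → 6:12 PM UTC.
Add 1 hour 20 minutes layover in Kabul → 7:32 PM UTC.
Add 15 hours 22 minutes leg 4 → 10:54 AM UTC (Jun 3).
Darwin is UTC+9:30, so local arrival = 10:54 AM + 9:30 = 8:24 PM on Jun 3.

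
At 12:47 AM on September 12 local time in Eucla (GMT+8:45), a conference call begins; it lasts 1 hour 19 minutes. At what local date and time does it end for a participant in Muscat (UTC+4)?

9:21 PM on Sep 11

Convert start to UTC: 12:47 AM − 8:45 = 4:02 PM UTC on Sep 11.
Add 1 hour and 19 minutes duration → 5:21 PM UTC.
Muscat is UTC+4:00, so local end time = 5:21 PM + 4:00 = 9:21 PM on Sep 11.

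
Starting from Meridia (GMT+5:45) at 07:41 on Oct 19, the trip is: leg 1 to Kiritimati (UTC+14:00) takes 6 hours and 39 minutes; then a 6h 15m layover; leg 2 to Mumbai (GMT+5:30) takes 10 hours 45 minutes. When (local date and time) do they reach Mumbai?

07:05 on Oct 20

Convert departure to UTC: 07:41 − 5:45 = 01:56 UTC on Oct 19.
Add 6 hours and 39 minutes leg 1 → 08:35 UTC.
Add 6 hours and 15 minutes layover in Kiritimati → 14:50 UTC.
Add 10 hours and 45 minutes leg 2 → 01:35 UTC (Oct 20).
Mumbai is UTC+5:30, so local arrival = 01:35 + 5:30 = 07:05 on Oct 20.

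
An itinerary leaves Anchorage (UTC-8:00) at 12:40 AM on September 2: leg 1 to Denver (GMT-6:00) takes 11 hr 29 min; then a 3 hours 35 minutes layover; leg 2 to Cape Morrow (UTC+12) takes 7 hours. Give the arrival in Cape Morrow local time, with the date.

6:44 PM on September 3

Convert departure to UTC: 12:40 AM + 8:00 = 8:40 AM UTC on Sep 2.
Add 11 hours and 29 minutes leg 1 → 8:09 PM UTC.
Add 3 hours and 35 minutes layover in Denver → 11:44 PM UTC.
Add 7 hours leg 2 → 6:44 AM UTC (Sep 3).
Cape Morrow is UTC+12:00, so local arrival = 6:44 AM + 12:00 = 6:44 PM on Sep 3.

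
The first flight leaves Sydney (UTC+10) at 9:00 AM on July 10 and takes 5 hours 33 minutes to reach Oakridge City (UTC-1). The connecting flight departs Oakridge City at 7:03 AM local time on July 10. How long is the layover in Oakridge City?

3 hours 30 minutes

Convert departure to UTC: 9:00 AM − 10:00 = 11:00 PM UTC on Jul 9.
Add 5 hours 33 minutes flight time → 4:33 AM UTC (Jul 10).
Oakridge City is UTC−1:00, so local arrival = 4:33 AM − 1:00 = 3:33 AM on Jul 10.
Layover = 7:03 AM − 3:33 AM = 3 hours 30 minutes.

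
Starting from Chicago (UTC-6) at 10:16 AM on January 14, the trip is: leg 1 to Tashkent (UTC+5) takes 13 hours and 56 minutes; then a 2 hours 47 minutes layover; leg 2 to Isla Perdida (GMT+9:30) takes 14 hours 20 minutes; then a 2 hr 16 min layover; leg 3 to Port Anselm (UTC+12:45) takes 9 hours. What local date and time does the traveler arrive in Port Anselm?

11:20 PM on Jan 16

Convert departure to UTC: 10:16 AM + 6:00 = 4:16 PM UTC on Jan 14.
Add 13 hours and 56 minutes leg 1 → 6:12 AM UTC (Jan 15).
Add 2 hours and 47 minutes layover in Tashkent → 8:59 AM UTC.
Add 14 hours and 20 minutes leg 2 → 11:19 PM UTC.
Add 2 hours and 16 minutes layover in Isla Perdida → 1:35 AM UTC (Jan 16).
Add 9 hours leg 3 → 10:35 AM UTC.
Port Anselm is UTC+12:45, so local arrival = 10:35 AM + 12:45 = 11:20 PM on Jan 16.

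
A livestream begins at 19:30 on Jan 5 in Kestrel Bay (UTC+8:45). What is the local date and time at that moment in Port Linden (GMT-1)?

Port Linden is 9:45 behind Kestrel Bay.
Shift by the zone difference: 19:30 − 9:45 = 09:45 on Jan 5 in Port Linden.

09:45 on Jan 5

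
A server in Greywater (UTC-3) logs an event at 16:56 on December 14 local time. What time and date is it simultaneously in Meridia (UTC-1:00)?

18:56 on December 14

In UTC: 16:56 + 3:00 = 19:56 on Dec 14.
Meridia is UTC−1:00: 19:56 − 1:00 = 18:56 on Dec 14.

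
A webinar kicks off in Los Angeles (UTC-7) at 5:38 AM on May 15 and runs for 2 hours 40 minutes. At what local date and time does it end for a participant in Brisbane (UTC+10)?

1:18 AM on May 16

Convert start to UTC: 5:38 AM + 7:00 = 12:38 PM UTC on May 15.
Add 2 hours and 40 minutes duration → 3:18 PM UTC.
Brisbane is UTC+10:00, so local end time = 3:18 PM + 10:00 = 1:18 AM on May 16.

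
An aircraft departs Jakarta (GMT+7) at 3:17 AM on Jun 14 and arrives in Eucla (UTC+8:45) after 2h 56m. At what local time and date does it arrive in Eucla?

7:58 AM on Jun 14

Convert departure to UTC: 3:17 AM − 7:00 = 8:17 PM UTC on Jun 13.
Add 2 hours 56 minutes travel time → 11:13 PM UTC.
Eucla is UTC+8:45, so local arrival = 11:13 PM + 8:45 = 7:58 AM on Jun 14.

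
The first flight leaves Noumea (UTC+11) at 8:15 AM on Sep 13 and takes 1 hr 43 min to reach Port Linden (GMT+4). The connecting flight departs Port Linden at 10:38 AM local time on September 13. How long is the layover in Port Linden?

7 hours 40 minutes

Convert departure to UTC: 8:15 AM − 11:00 = 9:15 PM UTC on Sep 12.
Add 1 hour 43 minutes flight time → 10:58 PM UTC.
Port Linden is UTC+4:00, so local arrival = 10:58 PM + 4:00 = 2:58 AM on Sep 13.
Layover = 10:38 AM − 2:58 AM = 7 hours 40 minutes.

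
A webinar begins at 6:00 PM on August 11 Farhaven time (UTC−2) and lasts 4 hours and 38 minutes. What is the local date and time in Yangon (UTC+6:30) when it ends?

7:08 AM on Aug 12

Convert start to UTC: 6:00 PM + 2:00 = 8:00 PM UTC on Aug 11.
Add 4 hours and 38 minutes duration → 12:38 AM UTC (Aug 12).
Yangon is UTC+6:30, so local end time = 12:38 AM + 6:30 = 7:08 AM on Aug 12.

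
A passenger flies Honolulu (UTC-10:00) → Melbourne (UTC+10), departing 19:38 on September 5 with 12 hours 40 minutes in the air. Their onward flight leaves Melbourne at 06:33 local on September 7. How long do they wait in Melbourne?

2 hours 15 minutes

Convert departure to UTC: 19:38 + 10:00 = 05:38 UTC on Sep 6.
Add 12 hours and 40 minutes flight time → 18:18 UTC.
Melbourne is UTC+10:00, so local arrival = 18:18 + 10:00 = 04:18 on Sep 7.
Layover = 06:33 − 04:18 = 2 hours 15 minutes.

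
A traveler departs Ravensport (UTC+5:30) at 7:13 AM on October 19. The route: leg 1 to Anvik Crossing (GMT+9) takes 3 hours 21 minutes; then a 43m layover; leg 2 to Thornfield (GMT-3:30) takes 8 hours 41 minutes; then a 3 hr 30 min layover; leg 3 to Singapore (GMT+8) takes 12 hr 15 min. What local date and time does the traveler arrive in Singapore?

Convert departure to UTC: 7:13 AM − 5:30 = 1:43 AM UTC on Oct 19.
Add 3 hours and 21 minutes leg 1 → 5:04 AM UTC.
Add 43 minutes layover in Anvik Crossing → 5:47 AM UTC.
Add 8 hours 41 minutes leg 2 → 2:28 PM UTC.
Add 3 hours 30 minutes layover in Thornfield → 5:58 PM UTC.
Add 12 hours 15 minutes leg 3 → 6:13 AM UTC (Oct 20).
Singapore is UTC+8:00, so local arrival = 6:13 AM + 8:00 = 2:13 PM on Oct 20.

2:13 PM on October 20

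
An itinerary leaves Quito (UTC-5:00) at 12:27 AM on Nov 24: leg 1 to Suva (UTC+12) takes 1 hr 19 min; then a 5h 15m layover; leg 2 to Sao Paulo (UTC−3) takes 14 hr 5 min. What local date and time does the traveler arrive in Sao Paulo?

11:06 PM on November 24

Convert departure to UTC: 12:27 AM + 5:00 = 5:27 AM UTC on Nov 24.
Add 1 hour 19 minutes leg 1 → 6:46 AM UTC.
Add 5 hours and 15 minutes layover in Suva → 12:01 PM UTC.
Add 14 hours 5 minutes leg 2 → 2:06 AM UTC (Nov 25).
Sao Paulo is UTC−3:00, so local arrival = 2:06 AM − 3:00 = 11:06 PM on Nov 24.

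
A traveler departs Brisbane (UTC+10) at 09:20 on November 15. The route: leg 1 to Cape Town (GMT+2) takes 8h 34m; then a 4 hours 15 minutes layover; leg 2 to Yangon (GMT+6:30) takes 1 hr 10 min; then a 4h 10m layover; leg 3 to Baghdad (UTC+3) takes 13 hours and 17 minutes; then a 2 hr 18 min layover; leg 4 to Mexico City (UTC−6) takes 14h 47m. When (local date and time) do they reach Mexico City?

17:51 on November 16

Convert departure to UTC: 09:20 − 10:00 = 23:20 UTC on Nov 14.
Add 8 hours and 34 minutes leg 1 → 07:54 UTC (Nov 15).
Add 4 hours and 15 minutes layover in Cape Town → 12:09 UTC.
Add 1 hour 10 minutes leg 2 → 13:19 UTC.
Add 4 hours and 10 minutes layover in Yangon → 17:29 UTC.
Add 13 hours 17 minutes leg 3 → 06:46 UTC (Nov 16).
Add 2 hours and 18 minutes layover in Baghdad → 09:04 UTC.
Add 14 hours 47 minutes leg 4 → 23:51 UTC.
Mexico City is UTC−6:00, so local arrival = 23:51 − 6:00 = 17:51 on Nov 16.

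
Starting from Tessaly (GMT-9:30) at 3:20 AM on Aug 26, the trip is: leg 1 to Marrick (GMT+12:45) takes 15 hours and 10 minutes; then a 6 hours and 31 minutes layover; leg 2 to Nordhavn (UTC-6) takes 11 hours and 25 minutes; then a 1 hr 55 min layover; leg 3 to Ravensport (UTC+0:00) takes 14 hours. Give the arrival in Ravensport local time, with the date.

1:51 PM on Aug 28

Convert departure to UTC: 3:20 AM + 9:30 = 12:50 PM UTC on Aug 26.
Add 15 hours and 10 minutes leg 1 → 4:00 AM UTC (Aug 27).
Add 6 hours 31 minutes layover in Marrick → 10:31 AM UTC.
Add 11 hours and 25 minutes leg 2 → 9:56 PM UTC.
Add 1 hour and 55 minutes layover in Nordhavn → 11:51 PM UTC.
Add 14 hours leg 3 → 1:51 PM UTC (Aug 28).
Ravensport is UTC+0, so local arrival is the same: 1:51 PM on Aug 28.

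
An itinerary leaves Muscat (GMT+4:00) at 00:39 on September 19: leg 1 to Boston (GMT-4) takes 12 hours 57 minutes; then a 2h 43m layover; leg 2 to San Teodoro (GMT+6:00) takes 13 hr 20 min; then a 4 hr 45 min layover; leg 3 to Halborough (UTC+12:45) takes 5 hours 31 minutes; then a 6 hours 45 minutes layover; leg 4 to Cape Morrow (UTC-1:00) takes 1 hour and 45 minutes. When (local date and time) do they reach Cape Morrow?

19:25 on September 20

Convert departure to UTC: 00:39 − 4:00 = 20:39 UTC on Sep 18.
Add 12 hours 57 minutes leg 1 → 09:36 UTC (Sep 19).
Add 2 hours 43 minutes layover in Boston → 12:19 UTC.
Add 13 hours and 20 minutes leg 2 → 01:39 UTC (Sep 20).
Add 4 hours and 45 minutes layover in San Teodoro → 06:24 UTC.
Add 5 hours 31 minutes leg 3 → 11:55 UTC.
Add 6 hours and 45 minutes layover in Halborough → 18:40 UTC.
Add 1 hour 45 minutes leg 4 → 20:25 UTC.
Cape Morrow is UTC−1:00, so local arrival = 20:25 − 1:00 = 19:25 on Sep 20.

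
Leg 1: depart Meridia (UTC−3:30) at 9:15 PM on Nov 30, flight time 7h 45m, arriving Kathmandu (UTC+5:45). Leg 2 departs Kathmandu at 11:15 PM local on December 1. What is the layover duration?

9 hours

Convert departure to UTC: 9:15 PM + 3:30 = 12:45 AM UTC on Dec 1.
Add 7 hours 45 minutes flight time → 8:30 AM UTC.
Kathmandu is UTC+5:45, so local arrival = 8:30 AM + 5:45 = 2:15 PM on Dec 1.
Layover = 11:15 PM − 2:15 PM = 9 hours.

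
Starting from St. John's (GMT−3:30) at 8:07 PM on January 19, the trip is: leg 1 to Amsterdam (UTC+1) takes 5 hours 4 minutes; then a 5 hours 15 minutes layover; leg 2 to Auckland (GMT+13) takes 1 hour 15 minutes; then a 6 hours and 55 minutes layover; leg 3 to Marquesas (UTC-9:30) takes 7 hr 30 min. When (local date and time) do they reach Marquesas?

4:06 PM on January 20

Convert departure to UTC: 8:07 PM + 3:30 = 11:37 PM UTC on Jan 19.
Add 5 hours and 4 minutes leg 1 → 4:41 AM UTC (Jan 20).
Add 5 hours and 15 minutes layover in Amsterdam → 9:56 AM UTC.
Add 1 hour and 15 minutes leg 2 → 11:11 AM UTC.
Add 6 hours and 55 minutes layover in Auckland → 6:06 PM UTC.
Add 7 hours and 30 minutes leg 3 → 1:36 AM UTC (Jan 21).
Marquesas is UTC−9:30, so local arrival = 1:36 AM − 9:30 = 4:06 PM on Jan 20.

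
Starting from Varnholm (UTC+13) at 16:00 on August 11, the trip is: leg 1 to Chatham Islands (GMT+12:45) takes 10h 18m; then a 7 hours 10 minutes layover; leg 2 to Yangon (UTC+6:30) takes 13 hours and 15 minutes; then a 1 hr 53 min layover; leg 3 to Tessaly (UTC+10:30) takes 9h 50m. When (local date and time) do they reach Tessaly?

07:56 on Aug 13

Convert departure to UTC: 16:00 − 13:00 = 03:00 UTC on Aug 11.
Add 10 hours and 18 minutes leg 1 → 13:18 UTC.
Add 7 hours and 10 minutes layover in Chatham Islands → 20:28 UTC.
Add 13 hours 15 minutes leg 2 → 09:43 UTC (Aug 12).
Add 1 hour 53 minutes layover in Yangon → 11:36 UTC.
Add 9 hours 50 minutes leg 3 → 21:26 UTC.
Tessaly is UTC+10:30, so local arrival = 21:26 + 10:30 = 07:56 on Aug 13.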